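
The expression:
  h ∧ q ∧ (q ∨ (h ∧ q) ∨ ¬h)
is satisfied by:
  {h: True, q: True}


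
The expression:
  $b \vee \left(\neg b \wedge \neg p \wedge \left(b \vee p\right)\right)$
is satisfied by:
  {b: True}


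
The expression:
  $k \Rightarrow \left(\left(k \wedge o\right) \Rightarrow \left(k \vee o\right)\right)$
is always true.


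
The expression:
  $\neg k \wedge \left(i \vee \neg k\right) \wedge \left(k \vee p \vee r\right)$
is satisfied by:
  {r: True, p: True, k: False}
  {r: True, p: False, k: False}
  {p: True, r: False, k: False}


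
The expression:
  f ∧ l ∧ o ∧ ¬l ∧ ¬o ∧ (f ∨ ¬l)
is never true.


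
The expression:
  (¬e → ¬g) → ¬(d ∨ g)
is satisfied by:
  {e: False, d: False, g: False}
  {g: True, e: False, d: False}
  {g: True, d: True, e: False}
  {e: True, d: False, g: False}


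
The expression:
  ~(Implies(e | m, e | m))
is never true.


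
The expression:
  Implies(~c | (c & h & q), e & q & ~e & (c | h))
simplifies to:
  c & (~h | ~q)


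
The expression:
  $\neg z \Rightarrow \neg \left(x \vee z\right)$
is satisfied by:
  {z: True, x: False}
  {x: False, z: False}
  {x: True, z: True}


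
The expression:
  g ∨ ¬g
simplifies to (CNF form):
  True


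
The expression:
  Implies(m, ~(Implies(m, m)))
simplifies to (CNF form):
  ~m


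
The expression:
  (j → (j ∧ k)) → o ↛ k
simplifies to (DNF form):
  (j ∧ ¬k) ∨ (o ∧ ¬k)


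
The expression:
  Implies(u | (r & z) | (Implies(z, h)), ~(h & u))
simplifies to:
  ~h | ~u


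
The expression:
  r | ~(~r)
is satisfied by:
  {r: True}


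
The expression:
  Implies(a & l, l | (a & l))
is always true.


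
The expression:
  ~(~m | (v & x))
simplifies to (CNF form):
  m & (~v | ~x)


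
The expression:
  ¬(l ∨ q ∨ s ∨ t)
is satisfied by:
  {q: False, l: False, t: False, s: False}


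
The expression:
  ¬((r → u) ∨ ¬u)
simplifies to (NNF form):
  False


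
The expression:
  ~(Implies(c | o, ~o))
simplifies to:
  o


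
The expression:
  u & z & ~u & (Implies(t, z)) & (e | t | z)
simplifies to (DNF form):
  False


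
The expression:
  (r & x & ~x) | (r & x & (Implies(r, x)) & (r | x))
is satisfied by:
  {r: True, x: True}


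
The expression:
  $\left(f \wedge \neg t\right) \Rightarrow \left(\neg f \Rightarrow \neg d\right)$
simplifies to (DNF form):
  $\text{True}$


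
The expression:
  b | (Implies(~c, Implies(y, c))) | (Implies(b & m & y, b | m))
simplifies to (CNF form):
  True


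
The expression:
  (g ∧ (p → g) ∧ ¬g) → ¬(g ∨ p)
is always true.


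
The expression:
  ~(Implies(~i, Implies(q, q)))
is never true.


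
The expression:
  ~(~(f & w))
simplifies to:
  f & w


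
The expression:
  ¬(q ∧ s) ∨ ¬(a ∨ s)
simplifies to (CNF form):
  ¬q ∨ ¬s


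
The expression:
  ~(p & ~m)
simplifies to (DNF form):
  m | ~p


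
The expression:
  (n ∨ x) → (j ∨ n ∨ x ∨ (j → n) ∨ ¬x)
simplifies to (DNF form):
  True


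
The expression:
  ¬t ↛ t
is always true.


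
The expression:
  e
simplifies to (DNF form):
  e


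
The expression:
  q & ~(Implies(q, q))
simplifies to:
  False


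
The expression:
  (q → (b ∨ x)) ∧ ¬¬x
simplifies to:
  x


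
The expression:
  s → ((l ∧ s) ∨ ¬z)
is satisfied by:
  {l: True, s: False, z: False}
  {s: False, z: False, l: False}
  {z: True, l: True, s: False}
  {z: True, s: False, l: False}
  {l: True, s: True, z: False}
  {s: True, l: False, z: False}
  {z: True, s: True, l: True}


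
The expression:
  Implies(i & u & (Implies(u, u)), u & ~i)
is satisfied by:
  {u: False, i: False}
  {i: True, u: False}
  {u: True, i: False}


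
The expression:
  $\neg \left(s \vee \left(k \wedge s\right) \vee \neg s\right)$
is never true.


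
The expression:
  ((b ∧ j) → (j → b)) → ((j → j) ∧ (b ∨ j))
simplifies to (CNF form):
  b ∨ j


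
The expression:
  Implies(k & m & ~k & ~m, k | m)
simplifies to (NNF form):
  True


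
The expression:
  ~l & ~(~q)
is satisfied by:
  {q: True, l: False}


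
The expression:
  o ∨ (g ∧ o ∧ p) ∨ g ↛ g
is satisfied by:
  {o: True}


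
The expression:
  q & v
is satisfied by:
  {q: True, v: True}


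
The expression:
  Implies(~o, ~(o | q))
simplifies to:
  o | ~q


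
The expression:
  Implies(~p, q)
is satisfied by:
  {q: True, p: True}
  {q: True, p: False}
  {p: True, q: False}


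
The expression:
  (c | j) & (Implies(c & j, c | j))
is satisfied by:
  {c: True, j: True}
  {c: True, j: False}
  {j: True, c: False}


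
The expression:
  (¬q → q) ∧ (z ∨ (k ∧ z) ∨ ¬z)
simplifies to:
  q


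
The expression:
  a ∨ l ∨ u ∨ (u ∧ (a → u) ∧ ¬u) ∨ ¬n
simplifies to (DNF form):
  a ∨ l ∨ u ∨ ¬n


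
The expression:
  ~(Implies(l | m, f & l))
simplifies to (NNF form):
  (l & ~f) | (m & ~l)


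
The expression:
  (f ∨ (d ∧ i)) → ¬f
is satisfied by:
  {f: False}


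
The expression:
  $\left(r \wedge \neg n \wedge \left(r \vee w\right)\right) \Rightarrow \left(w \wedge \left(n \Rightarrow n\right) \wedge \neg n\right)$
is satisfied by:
  {n: True, w: True, r: False}
  {n: True, w: False, r: False}
  {w: True, n: False, r: False}
  {n: False, w: False, r: False}
  {r: True, n: True, w: True}
  {r: True, n: True, w: False}
  {r: True, w: True, n: False}


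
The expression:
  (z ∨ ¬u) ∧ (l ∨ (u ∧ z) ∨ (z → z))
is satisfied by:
  {z: True, u: False}
  {u: False, z: False}
  {u: True, z: True}


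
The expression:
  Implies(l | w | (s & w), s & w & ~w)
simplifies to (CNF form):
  ~l & ~w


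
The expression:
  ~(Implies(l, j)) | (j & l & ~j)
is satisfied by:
  {l: True, j: False}


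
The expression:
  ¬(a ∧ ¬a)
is always true.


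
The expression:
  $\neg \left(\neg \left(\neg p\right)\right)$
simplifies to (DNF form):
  $\neg p$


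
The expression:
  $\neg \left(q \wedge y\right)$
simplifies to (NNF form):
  $\neg q \vee \neg y$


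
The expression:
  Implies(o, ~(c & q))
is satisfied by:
  {o: False, c: False, q: False}
  {q: True, o: False, c: False}
  {c: True, o: False, q: False}
  {q: True, c: True, o: False}
  {o: True, q: False, c: False}
  {q: True, o: True, c: False}
  {c: True, o: True, q: False}


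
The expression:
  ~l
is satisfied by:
  {l: False}


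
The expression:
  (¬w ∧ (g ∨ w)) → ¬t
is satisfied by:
  {w: True, g: False, t: False}
  {g: False, t: False, w: False}
  {t: True, w: True, g: False}
  {t: True, g: False, w: False}
  {w: True, g: True, t: False}
  {g: True, w: False, t: False}
  {t: True, g: True, w: True}


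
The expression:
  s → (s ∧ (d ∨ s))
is always true.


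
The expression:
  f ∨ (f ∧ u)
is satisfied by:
  {f: True}


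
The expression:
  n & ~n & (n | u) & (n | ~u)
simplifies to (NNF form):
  False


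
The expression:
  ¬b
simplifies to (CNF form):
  ¬b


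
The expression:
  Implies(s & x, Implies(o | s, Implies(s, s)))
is always true.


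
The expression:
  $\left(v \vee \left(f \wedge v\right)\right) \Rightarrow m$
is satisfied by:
  {m: True, v: False}
  {v: False, m: False}
  {v: True, m: True}


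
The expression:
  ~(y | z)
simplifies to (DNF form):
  ~y & ~z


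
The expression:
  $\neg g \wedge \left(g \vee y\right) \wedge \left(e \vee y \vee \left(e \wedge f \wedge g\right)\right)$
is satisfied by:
  {y: True, g: False}


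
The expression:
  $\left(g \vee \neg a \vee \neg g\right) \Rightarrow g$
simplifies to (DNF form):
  $g$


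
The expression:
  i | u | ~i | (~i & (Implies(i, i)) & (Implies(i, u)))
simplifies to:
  True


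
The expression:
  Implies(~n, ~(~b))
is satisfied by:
  {n: True, b: True}
  {n: True, b: False}
  {b: True, n: False}


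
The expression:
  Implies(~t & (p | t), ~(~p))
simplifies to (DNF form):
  True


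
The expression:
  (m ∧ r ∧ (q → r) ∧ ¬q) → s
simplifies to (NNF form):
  q ∨ s ∨ ¬m ∨ ¬r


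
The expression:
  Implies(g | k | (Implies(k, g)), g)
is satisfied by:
  {g: True}


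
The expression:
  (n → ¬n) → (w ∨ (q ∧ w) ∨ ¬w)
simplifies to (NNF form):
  True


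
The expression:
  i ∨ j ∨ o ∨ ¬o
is always true.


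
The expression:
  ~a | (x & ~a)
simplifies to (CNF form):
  ~a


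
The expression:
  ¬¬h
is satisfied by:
  {h: True}


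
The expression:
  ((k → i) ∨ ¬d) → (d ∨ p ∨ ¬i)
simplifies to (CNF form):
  d ∨ p ∨ ¬i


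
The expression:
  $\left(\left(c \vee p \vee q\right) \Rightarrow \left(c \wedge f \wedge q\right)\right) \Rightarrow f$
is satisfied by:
  {q: True, c: True, p: True, f: True}
  {q: True, c: True, p: True, f: False}
  {q: True, c: True, f: True, p: False}
  {q: True, c: True, f: False, p: False}
  {q: True, p: True, f: True, c: False}
  {q: True, p: True, f: False, c: False}
  {q: True, p: False, f: True, c: False}
  {q: True, p: False, f: False, c: False}
  {c: True, p: True, f: True, q: False}
  {c: True, p: True, f: False, q: False}
  {c: True, f: True, p: False, q: False}
  {c: True, f: False, p: False, q: False}
  {p: True, f: True, c: False, q: False}
  {p: True, c: False, f: False, q: False}
  {f: True, c: False, p: False, q: False}


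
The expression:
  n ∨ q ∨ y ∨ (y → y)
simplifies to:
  True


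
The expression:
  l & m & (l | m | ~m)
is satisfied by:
  {m: True, l: True}


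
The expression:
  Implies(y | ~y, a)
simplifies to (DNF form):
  a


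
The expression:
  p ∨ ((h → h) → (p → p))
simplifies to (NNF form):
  True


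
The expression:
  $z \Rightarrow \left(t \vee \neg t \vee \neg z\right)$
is always true.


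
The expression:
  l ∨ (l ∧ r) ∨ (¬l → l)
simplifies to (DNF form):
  l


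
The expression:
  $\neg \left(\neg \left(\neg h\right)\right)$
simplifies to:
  $\neg h$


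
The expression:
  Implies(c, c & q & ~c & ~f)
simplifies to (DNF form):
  ~c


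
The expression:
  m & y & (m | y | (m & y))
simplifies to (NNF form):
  m & y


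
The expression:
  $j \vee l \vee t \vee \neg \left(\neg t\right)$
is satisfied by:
  {t: True, l: True, j: True}
  {t: True, l: True, j: False}
  {t: True, j: True, l: False}
  {t: True, j: False, l: False}
  {l: True, j: True, t: False}
  {l: True, j: False, t: False}
  {j: True, l: False, t: False}


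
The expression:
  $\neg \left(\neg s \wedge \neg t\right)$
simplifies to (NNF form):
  $s \vee t$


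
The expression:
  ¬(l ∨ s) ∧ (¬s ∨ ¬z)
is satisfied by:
  {l: False, s: False}


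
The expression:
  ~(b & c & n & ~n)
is always true.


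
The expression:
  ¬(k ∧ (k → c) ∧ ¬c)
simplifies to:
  True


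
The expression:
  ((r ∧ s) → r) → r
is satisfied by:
  {r: True}


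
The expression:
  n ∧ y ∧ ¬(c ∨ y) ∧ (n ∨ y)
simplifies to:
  False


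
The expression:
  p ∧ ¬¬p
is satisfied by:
  {p: True}


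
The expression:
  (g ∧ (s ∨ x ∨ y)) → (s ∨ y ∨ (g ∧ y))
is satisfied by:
  {y: True, s: True, g: False, x: False}
  {y: True, g: False, s: False, x: False}
  {s: True, y: False, g: False, x: False}
  {y: False, g: False, s: False, x: False}
  {x: True, y: True, s: True, g: False}
  {x: True, y: True, g: False, s: False}
  {x: True, s: True, y: False, g: False}
  {x: True, y: False, g: False, s: False}
  {y: True, g: True, s: True, x: False}
  {y: True, g: True, x: False, s: False}
  {g: True, s: True, x: False, y: False}
  {g: True, x: False, s: False, y: False}
  {y: True, g: True, x: True, s: True}
  {y: True, g: True, x: True, s: False}
  {g: True, x: True, s: True, y: False}


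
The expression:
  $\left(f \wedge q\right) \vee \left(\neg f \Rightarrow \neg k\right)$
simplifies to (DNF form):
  $f \vee \neg k$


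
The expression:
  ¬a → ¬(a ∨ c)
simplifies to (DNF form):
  a ∨ ¬c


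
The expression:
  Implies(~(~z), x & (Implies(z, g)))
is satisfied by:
  {x: True, g: True, z: False}
  {x: True, g: False, z: False}
  {g: True, x: False, z: False}
  {x: False, g: False, z: False}
  {x: True, z: True, g: True}


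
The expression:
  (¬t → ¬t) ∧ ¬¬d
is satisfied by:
  {d: True}


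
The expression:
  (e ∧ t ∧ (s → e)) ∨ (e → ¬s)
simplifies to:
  t ∨ ¬e ∨ ¬s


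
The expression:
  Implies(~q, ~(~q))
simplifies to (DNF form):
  q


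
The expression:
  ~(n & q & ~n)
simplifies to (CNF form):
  True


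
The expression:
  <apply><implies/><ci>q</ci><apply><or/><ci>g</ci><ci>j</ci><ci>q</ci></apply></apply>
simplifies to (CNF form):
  <true/>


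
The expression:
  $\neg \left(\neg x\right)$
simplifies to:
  $x$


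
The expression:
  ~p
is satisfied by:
  {p: False}


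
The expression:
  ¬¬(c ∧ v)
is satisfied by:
  {c: True, v: True}


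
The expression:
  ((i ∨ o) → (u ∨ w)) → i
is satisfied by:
  {i: True, o: True, u: False, w: False}
  {i: True, u: False, o: False, w: False}
  {i: True, w: True, o: True, u: False}
  {i: True, w: True, u: False, o: False}
  {i: True, o: True, u: True, w: False}
  {i: True, u: True, o: False, w: False}
  {i: True, w: True, u: True, o: True}
  {i: True, w: True, u: True, o: False}
  {o: True, w: False, u: False, i: False}


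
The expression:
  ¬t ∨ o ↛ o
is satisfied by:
  {t: False}


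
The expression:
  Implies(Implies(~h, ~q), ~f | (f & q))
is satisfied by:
  {q: True, f: False}
  {f: False, q: False}
  {f: True, q: True}


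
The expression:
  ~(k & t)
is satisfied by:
  {k: False, t: False}
  {t: True, k: False}
  {k: True, t: False}


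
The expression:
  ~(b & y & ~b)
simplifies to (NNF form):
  True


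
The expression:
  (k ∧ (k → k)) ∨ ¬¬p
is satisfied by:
  {k: True, p: True}
  {k: True, p: False}
  {p: True, k: False}


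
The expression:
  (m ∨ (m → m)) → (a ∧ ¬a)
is never true.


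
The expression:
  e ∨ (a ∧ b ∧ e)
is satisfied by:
  {e: True}


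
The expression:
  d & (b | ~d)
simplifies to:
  b & d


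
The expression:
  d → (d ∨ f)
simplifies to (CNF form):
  True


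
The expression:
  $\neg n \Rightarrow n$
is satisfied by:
  {n: True}


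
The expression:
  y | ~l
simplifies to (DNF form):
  y | ~l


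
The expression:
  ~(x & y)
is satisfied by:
  {y: False, x: False}
  {x: True, y: False}
  {y: True, x: False}


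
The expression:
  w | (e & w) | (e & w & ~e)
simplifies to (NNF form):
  w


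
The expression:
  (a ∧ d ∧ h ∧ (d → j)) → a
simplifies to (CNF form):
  True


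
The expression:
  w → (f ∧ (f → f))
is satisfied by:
  {f: True, w: False}
  {w: False, f: False}
  {w: True, f: True}


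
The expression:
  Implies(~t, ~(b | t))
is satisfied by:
  {t: True, b: False}
  {b: False, t: False}
  {b: True, t: True}


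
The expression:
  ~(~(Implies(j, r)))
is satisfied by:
  {r: True, j: False}
  {j: False, r: False}
  {j: True, r: True}


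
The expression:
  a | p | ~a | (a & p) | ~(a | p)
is always true.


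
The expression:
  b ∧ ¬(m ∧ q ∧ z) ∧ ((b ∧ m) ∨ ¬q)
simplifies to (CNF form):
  b ∧ (m ∨ ¬q) ∧ (¬q ∨ ¬z)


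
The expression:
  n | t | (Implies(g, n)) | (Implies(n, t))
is always true.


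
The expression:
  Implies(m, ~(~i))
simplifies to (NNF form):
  i | ~m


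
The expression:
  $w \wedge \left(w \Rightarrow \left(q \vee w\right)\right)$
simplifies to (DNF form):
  $w$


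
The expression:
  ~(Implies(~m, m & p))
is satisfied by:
  {m: False}


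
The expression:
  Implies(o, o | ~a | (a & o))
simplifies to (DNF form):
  True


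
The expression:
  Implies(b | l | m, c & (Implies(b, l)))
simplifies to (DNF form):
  (c & l) | (c & ~b) | (c & l & ~l) | (c & l & ~m) | (c & ~b & ~l) | (c & ~b & ~m) | (l & ~l & ~m) | (~b & ~l & ~m)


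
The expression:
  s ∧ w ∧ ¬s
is never true.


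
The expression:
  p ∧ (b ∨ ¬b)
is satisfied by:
  {p: True}


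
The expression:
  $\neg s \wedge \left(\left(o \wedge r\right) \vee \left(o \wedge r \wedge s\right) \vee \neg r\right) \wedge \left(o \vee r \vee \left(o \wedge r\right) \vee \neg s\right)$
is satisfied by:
  {o: True, s: False, r: False}
  {o: False, s: False, r: False}
  {r: True, o: True, s: False}


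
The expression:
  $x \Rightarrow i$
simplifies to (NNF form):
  $i \vee \neg x$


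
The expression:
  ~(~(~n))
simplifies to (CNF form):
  ~n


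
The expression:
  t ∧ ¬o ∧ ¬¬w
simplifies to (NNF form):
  t ∧ w ∧ ¬o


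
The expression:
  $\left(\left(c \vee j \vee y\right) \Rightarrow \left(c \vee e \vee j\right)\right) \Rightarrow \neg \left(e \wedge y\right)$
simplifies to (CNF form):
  $\neg e \vee \neg y$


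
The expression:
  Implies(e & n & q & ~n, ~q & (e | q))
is always true.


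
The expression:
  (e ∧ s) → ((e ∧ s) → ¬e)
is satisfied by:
  {s: False, e: False}
  {e: True, s: False}
  {s: True, e: False}


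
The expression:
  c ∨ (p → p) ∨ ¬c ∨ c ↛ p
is always true.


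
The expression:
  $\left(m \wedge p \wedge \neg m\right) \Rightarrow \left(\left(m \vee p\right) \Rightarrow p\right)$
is always true.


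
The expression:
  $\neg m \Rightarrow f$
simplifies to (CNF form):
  $f \vee m$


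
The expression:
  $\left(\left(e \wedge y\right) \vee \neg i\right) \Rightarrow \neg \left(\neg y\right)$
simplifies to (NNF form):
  $i \vee y$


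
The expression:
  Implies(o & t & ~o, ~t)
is always true.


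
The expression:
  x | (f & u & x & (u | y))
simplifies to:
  x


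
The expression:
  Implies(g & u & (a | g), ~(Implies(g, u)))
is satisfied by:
  {g: False, u: False}
  {u: True, g: False}
  {g: True, u: False}


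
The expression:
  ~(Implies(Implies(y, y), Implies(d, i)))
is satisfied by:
  {d: True, i: False}


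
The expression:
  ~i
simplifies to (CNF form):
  ~i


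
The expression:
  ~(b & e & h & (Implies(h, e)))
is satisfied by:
  {h: False, e: False, b: False}
  {b: True, h: False, e: False}
  {e: True, h: False, b: False}
  {b: True, e: True, h: False}
  {h: True, b: False, e: False}
  {b: True, h: True, e: False}
  {e: True, h: True, b: False}


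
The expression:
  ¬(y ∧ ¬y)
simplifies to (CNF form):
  True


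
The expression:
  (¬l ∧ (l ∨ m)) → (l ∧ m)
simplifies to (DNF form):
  l ∨ ¬m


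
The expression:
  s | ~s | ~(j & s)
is always true.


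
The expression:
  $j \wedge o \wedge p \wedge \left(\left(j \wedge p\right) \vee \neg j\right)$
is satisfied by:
  {p: True, j: True, o: True}


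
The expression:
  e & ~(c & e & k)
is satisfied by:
  {e: True, k: False, c: False}
  {e: True, c: True, k: False}
  {e: True, k: True, c: False}


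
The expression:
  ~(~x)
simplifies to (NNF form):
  x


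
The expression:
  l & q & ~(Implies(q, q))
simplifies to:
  False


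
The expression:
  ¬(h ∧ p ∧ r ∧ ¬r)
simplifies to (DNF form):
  True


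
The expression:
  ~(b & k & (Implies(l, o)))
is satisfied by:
  {l: True, o: False, k: False, b: False}
  {l: False, o: False, k: False, b: False}
  {l: True, o: True, k: False, b: False}
  {o: True, l: False, k: False, b: False}
  {b: True, l: True, o: False, k: False}
  {b: True, l: False, o: False, k: False}
  {b: True, l: True, o: True, k: False}
  {b: True, o: True, l: False, k: False}
  {k: True, l: True, b: False, o: False}
  {k: True, b: False, o: False, l: False}
  {l: True, k: True, o: True, b: False}
  {k: True, o: True, b: False, l: False}
  {l: True, k: True, b: True, o: False}


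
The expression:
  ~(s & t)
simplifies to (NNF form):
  ~s | ~t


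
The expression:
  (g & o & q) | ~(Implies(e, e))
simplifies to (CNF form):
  g & o & q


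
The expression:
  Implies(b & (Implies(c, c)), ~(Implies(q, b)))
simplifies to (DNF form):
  ~b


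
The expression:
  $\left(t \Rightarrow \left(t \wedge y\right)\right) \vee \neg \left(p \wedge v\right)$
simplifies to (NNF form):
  $y \vee \neg p \vee \neg t \vee \neg v$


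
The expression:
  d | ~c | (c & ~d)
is always true.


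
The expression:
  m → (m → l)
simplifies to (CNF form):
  l ∨ ¬m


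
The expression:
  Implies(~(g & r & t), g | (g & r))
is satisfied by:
  {g: True}


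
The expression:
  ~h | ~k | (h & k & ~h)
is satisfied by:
  {h: False, k: False}
  {k: True, h: False}
  {h: True, k: False}


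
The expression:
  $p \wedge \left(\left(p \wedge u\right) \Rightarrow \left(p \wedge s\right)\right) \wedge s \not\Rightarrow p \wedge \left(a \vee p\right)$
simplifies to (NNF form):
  $\text{False}$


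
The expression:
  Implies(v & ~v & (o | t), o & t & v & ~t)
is always true.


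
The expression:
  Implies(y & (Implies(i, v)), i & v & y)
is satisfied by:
  {i: True, y: False}
  {y: False, i: False}
  {y: True, i: True}


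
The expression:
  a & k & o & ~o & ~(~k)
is never true.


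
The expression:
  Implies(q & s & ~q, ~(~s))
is always true.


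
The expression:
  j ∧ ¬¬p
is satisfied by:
  {p: True, j: True}


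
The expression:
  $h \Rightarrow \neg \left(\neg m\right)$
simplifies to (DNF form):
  $m \vee \neg h$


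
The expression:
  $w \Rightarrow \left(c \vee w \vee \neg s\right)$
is always true.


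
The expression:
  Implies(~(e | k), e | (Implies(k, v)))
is always true.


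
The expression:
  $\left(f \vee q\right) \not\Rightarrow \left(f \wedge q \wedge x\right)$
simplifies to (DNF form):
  $\left(f \wedge \neg q\right) \vee \left(q \wedge \neg f\right) \vee \left(q \wedge \neg x\right)$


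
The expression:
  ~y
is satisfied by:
  {y: False}


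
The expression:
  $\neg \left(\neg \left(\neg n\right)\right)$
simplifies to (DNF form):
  $\neg n$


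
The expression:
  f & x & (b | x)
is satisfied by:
  {x: True, f: True}


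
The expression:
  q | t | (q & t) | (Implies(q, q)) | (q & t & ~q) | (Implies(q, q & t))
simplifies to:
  True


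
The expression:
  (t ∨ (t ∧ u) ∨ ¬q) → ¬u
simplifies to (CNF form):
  (q ∨ ¬u) ∧ (¬t ∨ ¬u)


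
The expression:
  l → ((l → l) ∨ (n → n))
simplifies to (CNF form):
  True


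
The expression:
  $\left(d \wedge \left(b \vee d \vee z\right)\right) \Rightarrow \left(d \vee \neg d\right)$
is always true.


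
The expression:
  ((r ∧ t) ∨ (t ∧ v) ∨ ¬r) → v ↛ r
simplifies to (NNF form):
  (r ∧ ¬t) ∨ (v ∧ ¬r)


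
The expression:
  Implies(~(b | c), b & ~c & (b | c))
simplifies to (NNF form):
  b | c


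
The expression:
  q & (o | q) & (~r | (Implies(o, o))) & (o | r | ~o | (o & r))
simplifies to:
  q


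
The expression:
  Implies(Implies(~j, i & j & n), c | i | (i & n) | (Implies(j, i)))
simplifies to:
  c | i | ~j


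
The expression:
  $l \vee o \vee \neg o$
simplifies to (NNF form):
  $\text{True}$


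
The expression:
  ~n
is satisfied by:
  {n: False}


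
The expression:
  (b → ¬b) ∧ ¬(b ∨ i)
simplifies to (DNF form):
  ¬b ∧ ¬i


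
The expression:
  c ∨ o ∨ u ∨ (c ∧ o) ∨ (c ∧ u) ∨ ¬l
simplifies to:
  c ∨ o ∨ u ∨ ¬l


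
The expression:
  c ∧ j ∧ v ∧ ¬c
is never true.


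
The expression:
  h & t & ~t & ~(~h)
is never true.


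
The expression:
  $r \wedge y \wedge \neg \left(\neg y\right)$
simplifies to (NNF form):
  $r \wedge y$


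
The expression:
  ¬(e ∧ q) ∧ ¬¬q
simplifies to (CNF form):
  q ∧ ¬e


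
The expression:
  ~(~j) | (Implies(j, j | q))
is always true.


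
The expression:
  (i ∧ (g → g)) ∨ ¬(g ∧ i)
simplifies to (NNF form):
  True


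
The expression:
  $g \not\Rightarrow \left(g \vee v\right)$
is never true.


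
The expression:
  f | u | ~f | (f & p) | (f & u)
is always true.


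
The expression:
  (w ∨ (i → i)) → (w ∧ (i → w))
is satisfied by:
  {w: True}


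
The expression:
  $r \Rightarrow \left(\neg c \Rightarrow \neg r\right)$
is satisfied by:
  {c: True, r: False}
  {r: False, c: False}
  {r: True, c: True}


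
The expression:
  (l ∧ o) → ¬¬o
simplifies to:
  True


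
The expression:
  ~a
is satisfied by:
  {a: False}


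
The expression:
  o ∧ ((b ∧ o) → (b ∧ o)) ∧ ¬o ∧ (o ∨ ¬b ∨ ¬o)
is never true.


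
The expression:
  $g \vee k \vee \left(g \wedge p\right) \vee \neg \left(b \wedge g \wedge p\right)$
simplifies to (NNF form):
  $\text{True}$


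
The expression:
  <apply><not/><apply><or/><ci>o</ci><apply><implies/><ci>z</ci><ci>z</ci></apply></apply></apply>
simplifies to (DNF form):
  <false/>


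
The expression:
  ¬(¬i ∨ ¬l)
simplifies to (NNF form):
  i ∧ l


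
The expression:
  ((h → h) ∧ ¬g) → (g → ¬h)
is always true.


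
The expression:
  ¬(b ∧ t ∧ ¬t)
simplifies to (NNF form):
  True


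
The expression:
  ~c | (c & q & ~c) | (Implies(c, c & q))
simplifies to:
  q | ~c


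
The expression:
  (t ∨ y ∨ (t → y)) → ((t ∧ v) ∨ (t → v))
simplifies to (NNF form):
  v ∨ ¬t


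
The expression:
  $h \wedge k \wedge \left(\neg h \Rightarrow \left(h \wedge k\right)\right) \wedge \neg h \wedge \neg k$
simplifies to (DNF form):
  $\text{False}$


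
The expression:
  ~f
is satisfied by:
  {f: False}


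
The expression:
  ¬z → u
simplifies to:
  u ∨ z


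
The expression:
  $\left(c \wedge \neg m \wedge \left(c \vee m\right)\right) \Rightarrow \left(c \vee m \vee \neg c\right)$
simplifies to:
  $\text{True}$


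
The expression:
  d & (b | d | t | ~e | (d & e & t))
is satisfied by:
  {d: True}


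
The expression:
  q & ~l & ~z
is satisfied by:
  {q: True, z: False, l: False}


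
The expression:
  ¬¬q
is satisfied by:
  {q: True}


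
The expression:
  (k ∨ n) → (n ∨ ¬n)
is always true.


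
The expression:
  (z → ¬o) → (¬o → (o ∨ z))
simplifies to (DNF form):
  o ∨ z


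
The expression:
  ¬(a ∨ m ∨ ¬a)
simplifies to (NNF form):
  False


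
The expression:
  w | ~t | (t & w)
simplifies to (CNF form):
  w | ~t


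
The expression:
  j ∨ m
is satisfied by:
  {m: True, j: True}
  {m: True, j: False}
  {j: True, m: False}


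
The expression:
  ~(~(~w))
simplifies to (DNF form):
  ~w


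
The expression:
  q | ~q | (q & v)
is always true.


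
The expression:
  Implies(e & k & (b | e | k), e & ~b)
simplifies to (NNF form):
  ~b | ~e | ~k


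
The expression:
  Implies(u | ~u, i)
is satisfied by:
  {i: True}


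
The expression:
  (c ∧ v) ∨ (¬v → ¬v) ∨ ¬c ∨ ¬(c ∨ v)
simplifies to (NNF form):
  True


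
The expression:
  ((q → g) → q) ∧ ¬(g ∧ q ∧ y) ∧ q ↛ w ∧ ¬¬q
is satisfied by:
  {q: True, g: False, y: False, w: False}
  {q: True, y: True, g: False, w: False}
  {q: True, g: True, y: False, w: False}


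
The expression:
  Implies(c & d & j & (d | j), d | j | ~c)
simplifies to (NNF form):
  True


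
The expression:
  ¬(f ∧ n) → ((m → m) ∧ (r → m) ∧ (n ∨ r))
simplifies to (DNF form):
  (f ∧ n) ∨ (m ∧ r) ∨ (n ∧ ¬r)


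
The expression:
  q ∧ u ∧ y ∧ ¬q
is never true.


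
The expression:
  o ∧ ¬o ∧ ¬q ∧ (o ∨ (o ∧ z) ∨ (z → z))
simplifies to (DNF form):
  False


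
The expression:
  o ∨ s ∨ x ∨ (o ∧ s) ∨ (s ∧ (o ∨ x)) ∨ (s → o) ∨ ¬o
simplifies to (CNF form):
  True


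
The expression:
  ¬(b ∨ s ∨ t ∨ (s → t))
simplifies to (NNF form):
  False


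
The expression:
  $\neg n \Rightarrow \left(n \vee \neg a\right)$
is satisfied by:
  {n: True, a: False}
  {a: False, n: False}
  {a: True, n: True}


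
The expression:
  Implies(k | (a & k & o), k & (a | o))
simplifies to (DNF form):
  a | o | ~k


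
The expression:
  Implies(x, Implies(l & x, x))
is always true.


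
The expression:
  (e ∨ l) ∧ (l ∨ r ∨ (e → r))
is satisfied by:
  {l: True, e: True, r: True}
  {l: True, e: True, r: False}
  {l: True, r: True, e: False}
  {l: True, r: False, e: False}
  {e: True, r: True, l: False}


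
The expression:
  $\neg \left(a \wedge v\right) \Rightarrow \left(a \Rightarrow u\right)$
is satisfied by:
  {v: True, u: True, a: False}
  {v: True, u: False, a: False}
  {u: True, v: False, a: False}
  {v: False, u: False, a: False}
  {a: True, v: True, u: True}
  {a: True, v: True, u: False}
  {a: True, u: True, v: False}


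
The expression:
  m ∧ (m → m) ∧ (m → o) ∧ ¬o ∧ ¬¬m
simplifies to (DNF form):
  False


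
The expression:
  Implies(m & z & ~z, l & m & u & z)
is always true.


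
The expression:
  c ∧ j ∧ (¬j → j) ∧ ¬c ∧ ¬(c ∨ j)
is never true.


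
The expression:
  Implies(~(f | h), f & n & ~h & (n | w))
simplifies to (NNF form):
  f | h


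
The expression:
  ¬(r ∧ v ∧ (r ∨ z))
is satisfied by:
  {v: False, r: False}
  {r: True, v: False}
  {v: True, r: False}


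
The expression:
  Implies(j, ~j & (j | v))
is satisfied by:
  {j: False}


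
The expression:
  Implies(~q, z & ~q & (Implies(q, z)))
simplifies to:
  q | z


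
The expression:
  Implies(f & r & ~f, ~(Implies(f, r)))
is always true.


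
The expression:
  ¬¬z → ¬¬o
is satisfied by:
  {o: True, z: False}
  {z: False, o: False}
  {z: True, o: True}


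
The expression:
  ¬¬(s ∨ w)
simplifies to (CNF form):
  s ∨ w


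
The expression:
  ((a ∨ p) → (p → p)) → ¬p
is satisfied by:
  {p: False}


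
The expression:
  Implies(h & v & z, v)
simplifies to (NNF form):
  True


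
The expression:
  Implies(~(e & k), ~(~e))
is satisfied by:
  {e: True}


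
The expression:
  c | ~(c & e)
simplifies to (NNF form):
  True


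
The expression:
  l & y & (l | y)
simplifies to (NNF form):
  l & y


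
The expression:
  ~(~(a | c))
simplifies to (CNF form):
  a | c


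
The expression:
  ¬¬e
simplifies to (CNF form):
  e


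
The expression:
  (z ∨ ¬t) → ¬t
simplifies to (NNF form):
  ¬t ∨ ¬z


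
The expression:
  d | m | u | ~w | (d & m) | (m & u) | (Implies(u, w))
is always true.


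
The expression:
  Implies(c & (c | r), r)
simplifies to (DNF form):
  r | ~c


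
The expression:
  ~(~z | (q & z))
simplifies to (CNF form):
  z & ~q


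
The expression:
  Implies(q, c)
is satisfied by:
  {c: True, q: False}
  {q: False, c: False}
  {q: True, c: True}


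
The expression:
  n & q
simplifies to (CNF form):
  n & q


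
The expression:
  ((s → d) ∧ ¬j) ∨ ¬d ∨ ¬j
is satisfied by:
  {d: False, j: False}
  {j: True, d: False}
  {d: True, j: False}


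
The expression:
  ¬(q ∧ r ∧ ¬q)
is always true.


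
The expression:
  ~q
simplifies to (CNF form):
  ~q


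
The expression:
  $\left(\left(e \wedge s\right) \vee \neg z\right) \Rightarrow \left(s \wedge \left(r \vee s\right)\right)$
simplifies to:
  $s \vee z$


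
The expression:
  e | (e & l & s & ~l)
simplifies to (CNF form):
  e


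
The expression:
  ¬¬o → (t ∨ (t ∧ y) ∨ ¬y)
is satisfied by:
  {t: True, o: False, y: False}
  {o: False, y: False, t: False}
  {y: True, t: True, o: False}
  {y: True, o: False, t: False}
  {t: True, o: True, y: False}
  {o: True, t: False, y: False}
  {y: True, o: True, t: True}


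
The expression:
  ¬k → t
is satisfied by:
  {k: True, t: True}
  {k: True, t: False}
  {t: True, k: False}


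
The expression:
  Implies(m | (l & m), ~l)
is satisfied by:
  {l: False, m: False}
  {m: True, l: False}
  {l: True, m: False}


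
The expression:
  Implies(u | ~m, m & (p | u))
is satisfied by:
  {m: True}


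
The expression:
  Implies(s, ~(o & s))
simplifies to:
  ~o | ~s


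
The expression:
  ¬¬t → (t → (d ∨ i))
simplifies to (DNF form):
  d ∨ i ∨ ¬t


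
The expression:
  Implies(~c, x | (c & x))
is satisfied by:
  {x: True, c: True}
  {x: True, c: False}
  {c: True, x: False}


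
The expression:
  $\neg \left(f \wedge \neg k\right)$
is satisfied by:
  {k: True, f: False}
  {f: False, k: False}
  {f: True, k: True}


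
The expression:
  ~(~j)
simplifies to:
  j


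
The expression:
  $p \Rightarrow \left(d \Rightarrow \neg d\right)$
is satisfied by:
  {p: False, d: False}
  {d: True, p: False}
  {p: True, d: False}


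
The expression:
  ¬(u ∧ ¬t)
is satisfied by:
  {t: True, u: False}
  {u: False, t: False}
  {u: True, t: True}


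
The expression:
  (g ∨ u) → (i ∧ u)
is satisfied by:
  {i: True, u: False, g: False}
  {u: False, g: False, i: False}
  {i: True, u: True, g: False}
  {i: True, g: True, u: True}


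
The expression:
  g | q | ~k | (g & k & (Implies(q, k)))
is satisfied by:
  {q: True, g: True, k: False}
  {q: True, k: False, g: False}
  {g: True, k: False, q: False}
  {g: False, k: False, q: False}
  {q: True, g: True, k: True}
  {q: True, k: True, g: False}
  {g: True, k: True, q: False}


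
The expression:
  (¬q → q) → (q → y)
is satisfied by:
  {y: True, q: False}
  {q: False, y: False}
  {q: True, y: True}


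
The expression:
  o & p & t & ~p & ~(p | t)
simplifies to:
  False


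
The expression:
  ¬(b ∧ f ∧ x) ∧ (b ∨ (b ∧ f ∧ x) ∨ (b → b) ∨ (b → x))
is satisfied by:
  {x: False, b: False, f: False}
  {f: True, x: False, b: False}
  {b: True, x: False, f: False}
  {f: True, b: True, x: False}
  {x: True, f: False, b: False}
  {f: True, x: True, b: False}
  {b: True, x: True, f: False}


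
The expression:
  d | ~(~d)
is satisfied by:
  {d: True}


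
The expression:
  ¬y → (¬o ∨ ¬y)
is always true.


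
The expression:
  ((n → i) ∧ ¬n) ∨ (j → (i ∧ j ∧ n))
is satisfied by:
  {i: True, n: False, j: False}
  {n: False, j: False, i: False}
  {i: True, j: True, n: False}
  {j: True, n: False, i: False}
  {i: True, n: True, j: False}
  {n: True, i: False, j: False}
  {i: True, j: True, n: True}


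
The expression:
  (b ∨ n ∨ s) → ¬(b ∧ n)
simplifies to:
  ¬b ∨ ¬n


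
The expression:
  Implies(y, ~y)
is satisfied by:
  {y: False}


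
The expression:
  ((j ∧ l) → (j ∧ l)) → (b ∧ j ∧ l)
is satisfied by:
  {j: True, b: True, l: True}


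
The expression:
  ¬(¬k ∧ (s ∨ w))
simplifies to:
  k ∨ (¬s ∧ ¬w)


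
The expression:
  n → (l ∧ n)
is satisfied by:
  {l: True, n: False}
  {n: False, l: False}
  {n: True, l: True}


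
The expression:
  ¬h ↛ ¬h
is never true.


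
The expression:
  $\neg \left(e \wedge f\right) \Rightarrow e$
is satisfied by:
  {e: True}


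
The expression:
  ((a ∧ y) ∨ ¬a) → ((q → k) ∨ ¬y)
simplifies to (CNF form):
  k ∨ ¬q ∨ ¬y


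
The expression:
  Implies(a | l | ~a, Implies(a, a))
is always true.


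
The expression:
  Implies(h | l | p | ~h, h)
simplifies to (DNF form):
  h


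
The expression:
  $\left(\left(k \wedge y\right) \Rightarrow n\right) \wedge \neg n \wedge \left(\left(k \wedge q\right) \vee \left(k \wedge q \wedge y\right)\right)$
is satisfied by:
  {k: True, q: True, n: False, y: False}


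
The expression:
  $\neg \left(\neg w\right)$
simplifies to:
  $w$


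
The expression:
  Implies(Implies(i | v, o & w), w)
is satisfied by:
  {i: True, v: True, w: True}
  {i: True, v: True, w: False}
  {i: True, w: True, v: False}
  {i: True, w: False, v: False}
  {v: True, w: True, i: False}
  {v: True, w: False, i: False}
  {w: True, v: False, i: False}


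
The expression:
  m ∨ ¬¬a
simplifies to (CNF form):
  a ∨ m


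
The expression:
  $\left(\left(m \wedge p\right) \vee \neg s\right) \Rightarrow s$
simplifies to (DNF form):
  $s$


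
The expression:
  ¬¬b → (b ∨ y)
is always true.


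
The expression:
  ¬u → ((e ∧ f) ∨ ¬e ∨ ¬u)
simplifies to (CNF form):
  True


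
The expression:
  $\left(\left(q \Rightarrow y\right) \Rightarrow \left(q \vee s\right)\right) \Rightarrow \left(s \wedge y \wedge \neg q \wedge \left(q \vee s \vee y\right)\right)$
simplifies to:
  $\neg q \wedge \left(y \vee \neg s\right)$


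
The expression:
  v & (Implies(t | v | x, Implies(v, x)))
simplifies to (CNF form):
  v & x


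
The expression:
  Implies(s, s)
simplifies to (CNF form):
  True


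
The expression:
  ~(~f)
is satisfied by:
  {f: True}


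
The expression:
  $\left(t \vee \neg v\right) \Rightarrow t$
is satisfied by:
  {t: True, v: True}
  {t: True, v: False}
  {v: True, t: False}


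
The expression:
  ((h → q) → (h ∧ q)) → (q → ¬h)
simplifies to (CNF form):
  ¬h ∨ ¬q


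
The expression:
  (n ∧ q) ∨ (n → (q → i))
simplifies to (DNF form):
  True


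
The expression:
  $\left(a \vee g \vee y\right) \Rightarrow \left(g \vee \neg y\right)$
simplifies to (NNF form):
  $g \vee \neg y$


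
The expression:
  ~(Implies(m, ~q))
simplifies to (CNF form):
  m & q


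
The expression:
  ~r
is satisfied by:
  {r: False}


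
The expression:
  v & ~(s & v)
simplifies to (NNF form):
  v & ~s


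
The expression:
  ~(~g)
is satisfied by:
  {g: True}


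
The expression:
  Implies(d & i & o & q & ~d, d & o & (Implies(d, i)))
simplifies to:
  True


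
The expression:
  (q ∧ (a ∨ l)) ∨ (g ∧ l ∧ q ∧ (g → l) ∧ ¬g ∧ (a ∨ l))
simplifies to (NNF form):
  q ∧ (a ∨ l)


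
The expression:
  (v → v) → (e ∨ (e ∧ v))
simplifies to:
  e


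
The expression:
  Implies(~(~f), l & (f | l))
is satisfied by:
  {l: True, f: False}
  {f: False, l: False}
  {f: True, l: True}


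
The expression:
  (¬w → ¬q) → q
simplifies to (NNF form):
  q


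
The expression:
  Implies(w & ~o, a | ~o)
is always true.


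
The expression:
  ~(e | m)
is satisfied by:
  {e: False, m: False}


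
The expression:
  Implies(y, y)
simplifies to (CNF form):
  True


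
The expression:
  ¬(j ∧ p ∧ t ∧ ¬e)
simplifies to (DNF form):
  e ∨ ¬j ∨ ¬p ∨ ¬t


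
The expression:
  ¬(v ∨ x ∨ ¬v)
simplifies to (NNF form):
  False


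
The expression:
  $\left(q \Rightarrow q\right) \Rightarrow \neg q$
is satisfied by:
  {q: False}
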